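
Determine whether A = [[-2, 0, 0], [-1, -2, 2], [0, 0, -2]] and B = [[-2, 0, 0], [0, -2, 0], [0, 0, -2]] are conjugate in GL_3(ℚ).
No.

Both have characteristic polynomial (x + 2)^3, but the minimal polynomial of A is (x + 2)^2 while the minimal polynomial of B is x + 2. The minimal polynomial is a similarity invariant, so A and B are not similar.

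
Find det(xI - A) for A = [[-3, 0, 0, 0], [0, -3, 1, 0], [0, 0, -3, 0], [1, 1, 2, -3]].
χ_A(x) = (x + 3)^4

xI - A = [[x + 3, 0, 0, 0], [0, x + 3, -1, 0], [0, 0, x + 3, 0], [-1, -1, -2, x + 3]].

Expanding det(xI - A) along the first row:
det(xI - A) = + (x + 3)·det([[x + 3, -1, 0], [0, x + 3, 0], [-1, -2, x + 3]]) - (0)·det([[0, -1, 0], [0, x + 3, 0], [-1, -2, x + 3]]) + (0)·det([[0, x + 3, 0], [0, 0, 0], [-1, -1, x + 3]]) - (0)·det([[0, x + 3, -1], [0, 0, x + 3], [-1, -1, -2]]).

Evaluating gives χ_A(x) = x^4 + 12x^3 + 54x^2 + 108x + 81 = (x + 3)^4.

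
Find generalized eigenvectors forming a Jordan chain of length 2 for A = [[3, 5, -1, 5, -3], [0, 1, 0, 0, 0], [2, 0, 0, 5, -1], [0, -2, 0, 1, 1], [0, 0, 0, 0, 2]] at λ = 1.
We seek v_1 ∈ ker((A - I)^2) \ ker(A - I), then set v_{i+1} = (A - I) v_i.

One such chain is v_1 = [[0, 1, 0, 0, 0]]^T, v_2 = [[5, 0, 0, -2, 0]]^T. Check: (A - I) v_2 = [[0, 0, 0, 0, 0]]^T = 0.

v_1 = [[0, 1, 0, 0, 0]]^T, v_2 = [[5, 0, 0, -2, 0]]^T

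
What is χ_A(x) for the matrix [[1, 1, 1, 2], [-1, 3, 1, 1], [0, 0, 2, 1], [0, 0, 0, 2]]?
xI - A = [[x - 1, -1, -1, -2], [1, x - 3, -1, -1], [0, 0, x - 2, -1], [0, 0, 0, x - 2]].

Expanding det(xI - A) along the first row:
det(xI - A) = + (x - 1)·det([[x - 3, -1, -1], [0, x - 2, -1], [0, 0, x - 2]]) - (-1)·det([[1, -1, -1], [0, x - 2, -1], [0, 0, x - 2]]) + (-1)·det([[1, x - 3, -1], [0, 0, -1], [0, 0, x - 2]]) - (-2)·det([[1, x - 3, -1], [0, 0, x - 2], [0, 0, 0]]).

Evaluating gives χ_A(x) = x^4 - 8x^3 + 24x^2 - 32x + 16 = (x - 2)^4.

χ_A(x) = (x - 2)^4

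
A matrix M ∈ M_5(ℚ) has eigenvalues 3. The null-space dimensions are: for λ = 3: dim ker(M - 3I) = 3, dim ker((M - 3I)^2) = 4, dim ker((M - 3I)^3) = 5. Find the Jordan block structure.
λ = 3: successive nullity increments [3, 1, 1] count blocks of size ≥ k; block sizes are [3, 1, 1].

Jordan blocks: (3, 3), (3, 1), (3, 1)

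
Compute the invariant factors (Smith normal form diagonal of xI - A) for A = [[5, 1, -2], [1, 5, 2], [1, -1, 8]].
x - 6, (x - 6)^2

The Jordan structure of A has elementary divisors (x - 6)^2, (x - 6). Arranging the block sizes at each eigenvalue in decreasing order and taking row products gives the invariant factors.

Invariant factors (smallest first, each dividing the next): x - 6, (x - 6)^2.

Check: the last factor (x - 6)^2 is the minimal polynomial, and the product (x - 6)^3 is the characteristic polynomial.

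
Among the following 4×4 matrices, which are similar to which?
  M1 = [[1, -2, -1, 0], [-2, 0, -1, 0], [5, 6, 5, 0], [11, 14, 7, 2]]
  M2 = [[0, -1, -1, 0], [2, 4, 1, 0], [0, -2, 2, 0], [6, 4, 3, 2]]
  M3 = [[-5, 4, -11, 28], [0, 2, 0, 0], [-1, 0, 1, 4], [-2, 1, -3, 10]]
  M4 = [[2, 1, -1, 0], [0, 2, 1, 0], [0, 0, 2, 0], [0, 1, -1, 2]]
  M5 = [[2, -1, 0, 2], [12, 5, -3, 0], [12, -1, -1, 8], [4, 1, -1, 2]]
1 class: {M1, M2, M3, M4, M5}

Characteristic polynomials: χ_{M1} = (x - 2)^4, χ_{M2} = (x - 2)^4, χ_{M3} = (x - 2)^4, χ_{M4} = (x - 2)^4, χ_{M5} = (x - 2)^4.

{M1, M2, M3, M4, M5}: invariant factors x - 2, (x - 2)^3.

Matrices are similar if and only if their invariant-factor lists agree; the partition into similarity classes is {M1, M2, M3, M4, M5}.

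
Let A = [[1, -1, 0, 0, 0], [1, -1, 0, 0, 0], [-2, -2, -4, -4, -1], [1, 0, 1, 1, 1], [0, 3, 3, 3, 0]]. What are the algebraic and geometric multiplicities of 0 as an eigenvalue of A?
The characteristic polynomial is x^4(x + 3), so the factor x appears with exponent 4: the algebraic multiplicity is 4.

rank(A) = 3, so the eigenspace has dimension 5 - 3 = 2: the geometric multiplicity is 2.

Since 2 < 4, A is not diagonalizable.

algebraic multiplicity 4, geometric multiplicity 2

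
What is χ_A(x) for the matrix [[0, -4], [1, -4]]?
xI - A = [[x, 4], [-1, x + 4]].

Expanding det(xI - A) along the first row:
det(xI - A) = + (x)·det([[x + 4]]) - (4)·det([[-1]]).

Evaluating gives χ_A(x) = x^2 + 4x + 4 = (x + 2)^2.

χ_A(x) = (x + 2)^2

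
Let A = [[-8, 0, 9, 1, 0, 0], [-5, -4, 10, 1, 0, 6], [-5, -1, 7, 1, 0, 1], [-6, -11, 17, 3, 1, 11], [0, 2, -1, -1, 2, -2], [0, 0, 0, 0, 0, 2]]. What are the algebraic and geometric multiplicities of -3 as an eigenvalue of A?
The characteristic polynomial is (x - 2)^4(x + 3)^2, so the factor x + 3 appears with exponent 2: the algebraic multiplicity is 2.

rank(A + 3I) = 5, so the eigenspace has dimension 6 - 5 = 1: the geometric multiplicity is 1.

Since 1 < 2, A is not diagonalizable.

algebraic multiplicity 2, geometric multiplicity 1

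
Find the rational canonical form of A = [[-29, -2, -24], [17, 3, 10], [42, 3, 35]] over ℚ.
The invariant factors of A (the non-unit diagonal entries of the Smith normal form of xI - A over ℚ[x]) are (x - 5)^2(x + 1), each dividing the next. The characteristic polynomial is their product, (x - 5)^2(x + 1).

The rational canonical form is the block-diagonal matrix of companion matrices C(f_i):
R = [[0, 0, -25], [1, 0, -15], [0, 1, 9]].

R = [[0, 0, -25], [1, 0, -15], [0, 1, 9]]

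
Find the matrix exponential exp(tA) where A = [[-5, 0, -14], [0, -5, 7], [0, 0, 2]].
A has Jordan form J = [[-5, 0, 0], [0, -5, 0], [0, 0, 2]] with A = PJP^{-1}, so e^{tA} = P e^{tJ} P^{-1}.

For a Jordan block J_k(λ), e^{tJ_k(λ)} = e^{λt} · (I + tN + t^2 N^2/2! + ... + t^{k-1} N^{k-1}/(k-1)!) where N is the nilpotent superdiagonal part.

Assembling the blocks and conjugating back gives the entries of e^{tA} as shown above.

e^{tA} = [[e^{-5*t}, 0, 2*(1 - e^{7*t})*e^{-5*t}], [0, e^{-5*t}, (e^{7*t} - 1)*e^{-5*t}], [0, 0, e^{2*t}]]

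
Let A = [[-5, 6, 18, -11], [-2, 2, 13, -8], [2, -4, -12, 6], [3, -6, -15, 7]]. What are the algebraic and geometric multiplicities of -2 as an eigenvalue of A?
algebraic multiplicity 4, geometric multiplicity 2

The characteristic polynomial is (x + 2)^4, so the factor x + 2 appears with exponent 4: the algebraic multiplicity is 4.

rank(A + 2I) = 2, so the eigenspace has dimension 4 - 2 = 2: the geometric multiplicity is 2.

Since 2 < 4, A is not diagonalizable.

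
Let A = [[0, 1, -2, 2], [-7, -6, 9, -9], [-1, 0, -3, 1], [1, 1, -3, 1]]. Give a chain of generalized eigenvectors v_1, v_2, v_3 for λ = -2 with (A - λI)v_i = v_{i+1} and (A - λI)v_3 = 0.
We seek v_1 ∈ ker((A + 2I)^3) \ ker((A + 2I)^2), then set v_{i+1} = (A + 2I) v_i.

One such chain is v_1 = [[0, 2, 1, 0]]^T, v_2 = [[0, 1, -1, -1]]^T, v_3 = [[1, -4, 0, 1]]^T. Check: (A + 2I) v_3 = [[0, 0, 0, 0]]^T = 0.

v_1 = [[0, 2, 1, 0]]^T, v_2 = [[0, 1, -1, -1]]^T, v_3 = [[1, -4, 0, 1]]^T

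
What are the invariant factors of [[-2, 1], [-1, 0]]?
(x + 1)^2

The Jordan structure of A has elementary divisors (x + 1)^2. Arranging the block sizes at each eigenvalue in decreasing order and taking row products gives the invariant factors.

Invariant factors (smallest first, each dividing the next): (x + 1)^2.

Check: the last factor (x + 1)^2 is the minimal polynomial, and the product (x + 1)^2 is the characteristic polynomial.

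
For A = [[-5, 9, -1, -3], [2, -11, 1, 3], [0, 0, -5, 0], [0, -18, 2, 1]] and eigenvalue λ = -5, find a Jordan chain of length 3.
v_1 = [[0, 0, 1, 0]]^T, v_2 = [[-1, 1, 0, 2]]^T, v_3 = [[3, -2, 0, -6]]^T

We seek v_1 ∈ ker((A + 5I)^3) \ ker((A + 5I)^2), then set v_{i+1} = (A + 5I) v_i.

One such chain is v_1 = [[0, 0, 1, 0]]^T, v_2 = [[-1, 1, 0, 2]]^T, v_3 = [[3, -2, 0, -6]]^T. Check: (A + 5I) v_3 = [[0, 0, 0, 0]]^T = 0.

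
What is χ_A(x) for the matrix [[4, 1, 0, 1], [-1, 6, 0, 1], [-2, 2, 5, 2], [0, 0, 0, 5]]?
χ_A(x) = (x - 5)^4

xI - A = [[x - 4, -1, 0, -1], [1, x - 6, 0, -1], [2, -2, x - 5, -2], [0, 0, 0, x - 5]].

Expanding det(xI - A) along the first row:
det(xI - A) = + (x - 4)·det([[x - 6, 0, -1], [-2, x - 5, -2], [0, 0, x - 5]]) - (-1)·det([[1, 0, -1], [2, x - 5, -2], [0, 0, x - 5]]) + (0)·det([[1, x - 6, -1], [2, -2, -2], [0, 0, x - 5]]) - (-1)·det([[1, x - 6, 0], [2, -2, x - 5], [0, 0, 0]]).

Evaluating gives χ_A(x) = x^4 - 20x^3 + 150x^2 - 500x + 625 = (x - 5)^4.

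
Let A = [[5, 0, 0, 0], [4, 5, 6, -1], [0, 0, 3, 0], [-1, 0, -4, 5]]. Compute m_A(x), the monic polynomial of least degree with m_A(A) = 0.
m_A(x) = (x - 5)^3(x - 3)

The characteristic polynomial factors as (x - 5)^3(x - 3). The minimal polynomial is ∏(x - λ)^{k_λ} where k_λ is the size of the largest Jordan block at λ.

For λ = 3: rank(A - 3I) = 3, and the largest Jordan block has size 1 (the smallest k with rank((A - 3I)^k) = rank((A - 3I)^(k+1))).
For λ = 5: rank(A - 5I) = 3, and the largest Jordan block has size 3 (the smallest k with rank((A - 5I)^k) = rank((A - 5I)^(k+1))).

So m_A(x) = (x - 5)^3(x - 3).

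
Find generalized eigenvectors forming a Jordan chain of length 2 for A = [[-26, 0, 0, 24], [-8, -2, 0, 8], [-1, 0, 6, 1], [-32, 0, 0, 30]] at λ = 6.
We seek v_1 ∈ ker((A - 6I)^2) \ ker(A - 6I), then set v_{i+1} = (A - 6I) v_i.

One such chain is v_1 = [[3, 1, 0, 4]]^T, v_2 = [[0, 0, 1, 0]]^T. Check: (A - 6I) v_2 = [[0, 0, 0, 0]]^T = 0.

v_1 = [[3, 1, 0, 4]]^T, v_2 = [[0, 0, 1, 0]]^T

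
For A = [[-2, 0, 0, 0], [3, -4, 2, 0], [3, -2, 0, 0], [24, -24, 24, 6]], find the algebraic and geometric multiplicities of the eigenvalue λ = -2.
The characteristic polynomial is (x - 6)(x + 2)^3, so the factor x + 2 appears with exponent 3: the algebraic multiplicity is 3.

rank(A + 2I) = 2, so the eigenspace has dimension 4 - 2 = 2: the geometric multiplicity is 2.

Since 2 < 3, A is not diagonalizable.

algebraic multiplicity 3, geometric multiplicity 2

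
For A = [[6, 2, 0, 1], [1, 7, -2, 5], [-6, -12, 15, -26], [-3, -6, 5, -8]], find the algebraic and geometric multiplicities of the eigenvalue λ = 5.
algebraic multiplicity 4, geometric multiplicity 2

The characteristic polynomial is (x - 5)^4, so the factor x - 5 appears with exponent 4: the algebraic multiplicity is 4.

rank(A - 5I) = 2, so the eigenspace has dimension 4 - 2 = 2: the geometric multiplicity is 2.

Since 2 < 4, A is not diagonalizable.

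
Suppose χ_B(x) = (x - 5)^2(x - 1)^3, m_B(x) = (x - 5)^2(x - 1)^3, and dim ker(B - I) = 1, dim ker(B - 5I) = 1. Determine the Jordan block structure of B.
Jordan blocks: (1, 3), (5, 2)

λ = 1: algebraic multiplicity 3 (exponent in χ_B), largest block size 3 (exponent in m_B), 1 block (geometric multiplicity). This forces block sizes [3].
λ = 5: algebraic multiplicity 2 (exponent in χ_B), largest block size 2 (exponent in m_B), 1 block (geometric multiplicity). This forces block sizes [2].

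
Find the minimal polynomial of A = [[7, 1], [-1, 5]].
m_A(x) = (x - 6)^2

The characteristic polynomial factors as (x - 6)^2. The minimal polynomial is ∏(x - λ)^{k_λ} where k_λ is the size of the largest Jordan block at λ.

For λ = 6: rank(A - 6I) = 1, and the largest Jordan block has size 2 (the smallest k with rank((A - 6I)^k) = rank((A - 6I)^(k+1))).

So m_A(x) = (x - 6)^2.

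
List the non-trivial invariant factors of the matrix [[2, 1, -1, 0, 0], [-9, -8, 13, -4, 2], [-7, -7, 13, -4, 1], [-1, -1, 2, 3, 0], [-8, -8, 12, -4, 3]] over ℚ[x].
(x - 5)^2(x - 1)^3

The Jordan structure of A has elementary divisors (x - 1)^3, (x - 5)^2. Arranging the block sizes at each eigenvalue in decreasing order and taking row products gives the invariant factors.

Invariant factors (smallest first, each dividing the next): (x - 5)^2(x - 1)^3.

Check: the last factor (x - 5)^2(x - 1)^3 is the minimal polynomial, and the product (x - 5)^2(x - 1)^3 is the characteristic polynomial.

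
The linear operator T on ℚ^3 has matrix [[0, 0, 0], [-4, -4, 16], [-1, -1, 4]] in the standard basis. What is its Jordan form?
J = [[0, 1, 0], [0, 0, 0], [0, 0, 0]]

The characteristic polynomial is det(xI - A) = x^3, so the eigenvalues are 0 (algebraic multiplicity 3).

For λ = 0: rank(A) = 1, rank(A^2) = 0. The eigenspace has dimension 3 - 1 = 2, so there are 2 Jordan blocks; the rank sequence gives block sizes [2, 1].

Assembling the blocks gives the Jordan form J above.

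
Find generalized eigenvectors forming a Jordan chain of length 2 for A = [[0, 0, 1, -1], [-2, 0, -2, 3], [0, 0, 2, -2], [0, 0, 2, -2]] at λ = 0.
v_1 = [[2, -5, 5, 4]]^T, v_2 = [[1, -2, 2, 2]]^T

We seek v_1 ∈ ker(A^2) \ ker(A), then set v_{i+1} = A v_i.

One such chain is v_1 = [[2, -5, 5, 4]]^T, v_2 = [[1, -2, 2, 2]]^T. Check: A v_2 = [[0, 0, 0, 0]]^T = 0.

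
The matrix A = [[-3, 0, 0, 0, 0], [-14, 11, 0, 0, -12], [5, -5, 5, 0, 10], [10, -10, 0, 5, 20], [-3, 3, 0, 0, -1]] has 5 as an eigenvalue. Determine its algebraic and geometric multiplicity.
algebraic multiplicity 4, geometric multiplicity 3

The characteristic polynomial is (x - 5)^4(x + 3), so the factor x - 5 appears with exponent 4: the algebraic multiplicity is 4.

rank(A - 5I) = 2, so the eigenspace has dimension 5 - 2 = 3: the geometric multiplicity is 3.

Since 3 < 4, A is not diagonalizable.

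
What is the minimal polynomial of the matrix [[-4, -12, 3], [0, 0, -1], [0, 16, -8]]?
The characteristic polynomial factors as (x + 4)^3. The minimal polynomial is ∏(x - λ)^{k_λ} where k_λ is the size of the largest Jordan block at λ.

For λ = -4: rank(A + 4I) = 1, and the largest Jordan block has size 2 (the smallest k with rank((A + 4I)^k) = rank((A + 4I)^(k+1))).

So m_A(x) = (x + 4)^2.

m_A(x) = (x + 4)^2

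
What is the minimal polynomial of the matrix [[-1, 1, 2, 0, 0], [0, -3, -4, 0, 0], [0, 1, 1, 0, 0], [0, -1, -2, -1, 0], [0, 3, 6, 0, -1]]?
m_A(x) = (x + 1)^2

The characteristic polynomial factors as (x + 1)^5. The minimal polynomial is ∏(x - λ)^{k_λ} where k_λ is the size of the largest Jordan block at λ.

For λ = -1: rank(A + I) = 1, and the largest Jordan block has size 2 (the smallest k with rank((A + I)^k) = rank((A + I)^(k+1))).

So m_A(x) = (x + 1)^2.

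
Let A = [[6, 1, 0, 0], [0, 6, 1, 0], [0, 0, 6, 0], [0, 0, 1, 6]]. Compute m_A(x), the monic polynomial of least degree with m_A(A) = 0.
The characteristic polynomial factors as (x - 6)^4. The minimal polynomial is ∏(x - λ)^{k_λ} where k_λ is the size of the largest Jordan block at λ.

For λ = 6: rank(A - 6I) = 2, and the largest Jordan block has size 3 (the smallest k with rank((A - 6I)^k) = rank((A - 6I)^(k+1))).

So m_A(x) = (x - 6)^3.

m_A(x) = (x - 6)^3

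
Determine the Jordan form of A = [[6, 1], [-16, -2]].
J = [[2, 1], [0, 2]]

The characteristic polynomial is det(xI - A) = (x - 2)^2, so the eigenvalues are 2 (algebraic multiplicity 2).

For λ = 2: rank(A - 2I) = 1, rank((A - 2I)^2) = 0. The eigenspace has dimension 2 - 1 = 1, so there is 1 Jordan block; the rank sequence gives block sizes [2].

Assembling the blocks gives the Jordan form J above.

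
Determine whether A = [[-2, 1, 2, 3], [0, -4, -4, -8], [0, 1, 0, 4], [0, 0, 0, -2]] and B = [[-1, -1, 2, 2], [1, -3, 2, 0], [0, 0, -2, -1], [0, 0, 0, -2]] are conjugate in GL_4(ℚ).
Yes.

Two matrices over a field are similar if and only if they have the same invariant factors.

Both A and B have characteristic polynomial (x + 2)^4 and minimal polynomial (x + 2)^2. Computing further, both have invariant factors (x + 2)^2, (x + 2)^2. Hence A and B are similar.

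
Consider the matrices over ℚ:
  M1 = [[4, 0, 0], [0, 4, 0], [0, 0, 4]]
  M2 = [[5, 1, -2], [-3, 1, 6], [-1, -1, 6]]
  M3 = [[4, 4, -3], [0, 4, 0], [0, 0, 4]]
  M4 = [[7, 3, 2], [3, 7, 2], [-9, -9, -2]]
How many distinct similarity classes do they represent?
Characteristic polynomials: χ_{M1} = (x - 4)^3, χ_{M2} = (x - 4)^3, χ_{M3} = (x - 4)^3, χ_{M4} = (x - 4)^3.

{M1}: invariant factors x - 4, x - 4, x - 4.

{M2, M3, M4}: invariant factors x - 4, (x - 4)^2.

Matrices are similar if and only if their invariant-factor lists agree; the partition into similarity classes is {M1}, {M2, M3, M4}.

2 classes: {M1}, {M2, M3, M4}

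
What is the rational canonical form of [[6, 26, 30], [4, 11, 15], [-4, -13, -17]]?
R = [[-2, 0, 0], [0, 0, 8], [0, 1, 2]]

The invariant factors of A (the non-unit diagonal entries of the Smith normal form of xI - A over ℚ[x]) are x + 2, (x - 4)(x + 2), each dividing the next. The characteristic polynomial is their product, (x - 4)(x + 2)^2.

The rational canonical form is the block-diagonal matrix of companion matrices C(f_i):
R = [[-2, 0, 0], [0, 0, 8], [0, 1, 2]].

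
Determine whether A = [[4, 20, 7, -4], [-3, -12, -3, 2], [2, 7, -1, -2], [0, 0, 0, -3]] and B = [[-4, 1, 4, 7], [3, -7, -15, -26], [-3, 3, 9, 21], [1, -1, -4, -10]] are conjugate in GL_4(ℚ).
Yes.

Two matrices over a field are similar if and only if they have the same invariant factors.

Both A and B have characteristic polynomial (x + 3)^4 and minimal polynomial (x + 3)^3. Computing further, both have invariant factors x + 3, (x + 3)^3. Hence A and B are similar.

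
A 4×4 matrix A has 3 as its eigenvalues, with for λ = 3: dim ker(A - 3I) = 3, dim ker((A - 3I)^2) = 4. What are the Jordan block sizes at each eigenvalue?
λ = 3: successive nullity increments [3, 1] count blocks of size ≥ k; block sizes are [2, 1, 1].

Jordan blocks: (3, 2), (3, 1), (3, 1)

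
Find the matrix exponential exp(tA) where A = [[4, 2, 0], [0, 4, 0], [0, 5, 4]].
e^{tA} = [[e^{4*t}, 2*t*e^{4*t}, 0], [0, e^{4*t}, 0], [0, 5*t*e^{4*t}, e^{4*t}]]

A has Jordan form J = [[4, 1, 0], [0, 4, 0], [0, 0, 4]] with A = PJP^{-1}, so e^{tA} = P e^{tJ} P^{-1}.

For a Jordan block J_k(λ), e^{tJ_k(λ)} = e^{λt} · (I + tN + t^2 N^2/2! + ... + t^{k-1} N^{k-1}/(k-1)!) where N is the nilpotent superdiagonal part.

Assembling the blocks and conjugating back gives the entries of e^{tA} as shown above.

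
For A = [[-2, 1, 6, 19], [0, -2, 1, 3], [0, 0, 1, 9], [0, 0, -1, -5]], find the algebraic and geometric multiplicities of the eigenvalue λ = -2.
The characteristic polynomial is (x + 2)^4, so the factor x + 2 appears with exponent 4: the algebraic multiplicity is 4.

rank(A + 2I) = 2, so the eigenspace has dimension 4 - 2 = 2: the geometric multiplicity is 2.

Since 2 < 4, A is not diagonalizable.

algebraic multiplicity 4, geometric multiplicity 2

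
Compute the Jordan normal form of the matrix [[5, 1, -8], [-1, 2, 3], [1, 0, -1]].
J = [[2, 1, 0], [0, 2, 1], [0, 0, 2]]

The characteristic polynomial is det(xI - A) = (x - 2)^3, so the eigenvalues are 2 (algebraic multiplicity 3).

For λ = 2: rank(A - 2I) = 2, rank((A - 2I)^2) = 1, rank((A - 2I)^3) = 0. The eigenspace has dimension 3 - 2 = 1, so there is 1 Jordan block; the rank sequence gives block sizes [3].

Assembling the blocks gives the Jordan form J above.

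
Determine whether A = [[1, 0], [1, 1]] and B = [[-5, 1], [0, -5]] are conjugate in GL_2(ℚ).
trace(A) = 2 but trace(B) = -10. The trace is a similarity invariant, so A and B are not similar.

No.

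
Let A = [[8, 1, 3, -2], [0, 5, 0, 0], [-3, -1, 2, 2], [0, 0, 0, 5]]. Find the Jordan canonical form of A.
The characteristic polynomial is det(xI - A) = (x - 5)^4, so the eigenvalues are 5 (algebraic multiplicity 4).

For λ = 5: rank(A - 5I) = 1, rank((A - 5I)^2) = 0. The eigenspace has dimension 4 - 1 = 3, so there are 3 Jordan blocks; the rank sequence gives block sizes [2, 1, 1].

Assembling the blocks gives the Jordan form J above.

J = [[5, 1, 0, 0], [0, 5, 0, 0], [0, 0, 5, 0], [0, 0, 0, 5]]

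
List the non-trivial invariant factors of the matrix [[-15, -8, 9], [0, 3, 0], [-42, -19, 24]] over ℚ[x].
The Jordan structure of A has elementary divisors (x - 3)^2, (x - 6). Arranging the block sizes at each eigenvalue in decreasing order and taking row products gives the invariant factors.

Invariant factors (smallest first, each dividing the next): (x - 6)(x - 3)^2.

Check: the last factor (x - 6)(x - 3)^2 is the minimal polynomial, and the product (x - 6)(x - 3)^2 is the characteristic polynomial.

(x - 6)(x - 3)^2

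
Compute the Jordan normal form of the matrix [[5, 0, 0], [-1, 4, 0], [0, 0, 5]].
J = [[4, 0, 0], [0, 5, 0], [0, 0, 5]]

The characteristic polynomial is det(xI - A) = (x - 5)^2(x - 4), so the eigenvalues are 4 (algebraic multiplicity 1), 5 (algebraic multiplicity 2).

For λ = 4: algebraic multiplicity 1 gives one 1×1 block.

For λ = 5: rank(A - 5I) = 1. The eigenspace has dimension 3 - 1 = 2, so there are 2 Jordan blocks; the rank sequence gives block sizes [1, 1].

Assembling the blocks gives the Jordan form J above.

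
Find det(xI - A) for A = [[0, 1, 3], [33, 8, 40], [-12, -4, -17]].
xI - A = [[x, -1, -3], [-33, x - 8, -40], [12, 4, x + 17]].

Expanding det(xI - A) along the first row:
det(xI - A) = + (x)·det([[x - 8, -40], [4, x + 17]]) - (-1)·det([[-33, -40], [12, x + 17]]) + (-3)·det([[-33, x - 8], [12, 4]]).

Evaluating gives χ_A(x) = x^3 + 9x^2 + 27x + 27 = (x + 3)^3.

χ_A(x) = (x + 3)^3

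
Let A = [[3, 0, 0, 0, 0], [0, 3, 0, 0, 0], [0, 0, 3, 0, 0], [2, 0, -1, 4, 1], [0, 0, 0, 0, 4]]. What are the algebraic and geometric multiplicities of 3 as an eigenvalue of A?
algebraic multiplicity 3, geometric multiplicity 3

The characteristic polynomial is (x - 4)^2(x - 3)^3, so the factor x - 3 appears with exponent 3: the algebraic multiplicity is 3.

rank(A - 3I) = 2, so the eigenspace has dimension 5 - 2 = 3: the geometric multiplicity is 3.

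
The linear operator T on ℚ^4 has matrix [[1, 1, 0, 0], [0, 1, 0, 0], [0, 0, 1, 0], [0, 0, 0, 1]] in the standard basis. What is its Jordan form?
The characteristic polynomial is det(xI - A) = (x - 1)^4, so the eigenvalues are 1 (algebraic multiplicity 4).

For λ = 1: rank(A - I) = 1, rank((A - I)^2) = 0. The eigenspace has dimension 4 - 1 = 3, so there are 3 Jordan blocks; the rank sequence gives block sizes [2, 1, 1].

Assembling the blocks gives the Jordan form J above.

J = [[1, 1, 0, 0], [0, 1, 0, 0], [0, 0, 1, 0], [0, 0, 0, 1]]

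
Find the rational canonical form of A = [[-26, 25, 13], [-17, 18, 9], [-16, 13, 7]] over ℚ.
The invariant factors of A (the non-unit diagonal entries of the Smith normal form of xI - A over ℚ[x]) are (x - 3)(x + 2)^2, each dividing the next. The characteristic polynomial is their product, (x - 3)(x + 2)^2.

The rational canonical form is the block-diagonal matrix of companion matrices C(f_i):
R = [[0, 0, 12], [1, 0, 8], [0, 1, -1]].

R = [[0, 0, 12], [1, 0, 8], [0, 1, -1]]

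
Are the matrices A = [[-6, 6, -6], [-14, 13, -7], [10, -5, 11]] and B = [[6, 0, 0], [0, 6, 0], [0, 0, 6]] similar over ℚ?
No.

Both have characteristic polynomial (x - 6)^3, but the minimal polynomial of A is (x - 6)^2 while the minimal polynomial of B is x - 6. The minimal polynomial is a similarity invariant, so A and B are not similar.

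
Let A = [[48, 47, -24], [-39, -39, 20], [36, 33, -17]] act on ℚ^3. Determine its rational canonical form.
R = [[0, 0, 15], [1, 0, -12], [0, 1, -8]]

The invariant factors of A (the non-unit diagonal entries of the Smith normal form of xI - A over ℚ[x]) are (x + 5)(x^2 + 3x - 3), each dividing the next. The characteristic polynomial is their product, (x + 5)(x^2 + 3x - 3).

The rational canonical form is the block-diagonal matrix of companion matrices C(f_i):
R = [[0, 0, 15], [1, 0, -12], [0, 1, -8]].

Note the characteristic polynomial does not split into linear factors over ℚ, so A has no Jordan form over ℚ; the rational canonical form exists over any field.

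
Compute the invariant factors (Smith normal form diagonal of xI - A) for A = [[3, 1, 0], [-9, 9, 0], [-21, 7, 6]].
x - 6, (x - 6)^2

The Jordan structure of A has elementary divisors (x - 6)^2, (x - 6). Arranging the block sizes at each eigenvalue in decreasing order and taking row products gives the invariant factors.

Invariant factors (smallest first, each dividing the next): x - 6, (x - 6)^2.

Check: the last factor (x - 6)^2 is the minimal polynomial, and the product (x - 6)^3 is the characteristic polynomial.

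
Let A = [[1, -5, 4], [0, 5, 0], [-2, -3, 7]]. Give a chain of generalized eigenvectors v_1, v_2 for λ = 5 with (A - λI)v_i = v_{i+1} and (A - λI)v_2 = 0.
v_1 = [[0, 1, 1]]^T, v_2 = [[-1, 0, -1]]^T

We seek v_1 ∈ ker((A - 5I)^2) \ ker(A - 5I), then set v_{i+1} = (A - 5I) v_i.

One such chain is v_1 = [[0, 1, 1]]^T, v_2 = [[-1, 0, -1]]^T. Check: (A - 5I) v_2 = [[0, 0, 0]]^T = 0.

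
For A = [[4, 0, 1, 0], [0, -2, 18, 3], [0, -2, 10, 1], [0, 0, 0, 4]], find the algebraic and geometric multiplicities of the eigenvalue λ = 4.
algebraic multiplicity 4, geometric multiplicity 2

The characteristic polynomial is (x - 4)^4, so the factor x - 4 appears with exponent 4: the algebraic multiplicity is 4.

rank(A - 4I) = 2, so the eigenspace has dimension 4 - 2 = 2: the geometric multiplicity is 2.

Since 2 < 4, A is not diagonalizable.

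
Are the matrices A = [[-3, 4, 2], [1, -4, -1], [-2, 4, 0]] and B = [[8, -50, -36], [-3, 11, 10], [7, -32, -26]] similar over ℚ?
Yes.

Two matrices over a field are similar if and only if they have the same invariant factors.

Both A and B have characteristic polynomial (x + 2)^2(x + 3) and minimal polynomial (x + 2)^2(x + 3). Computing further, both have invariant factors (x + 2)^2(x + 3). Hence A and B are similar.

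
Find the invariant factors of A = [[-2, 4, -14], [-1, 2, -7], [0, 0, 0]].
x, x^2

The Jordan structure of A has elementary divisors x^2, x. Arranging the block sizes at each eigenvalue in decreasing order and taking row products gives the invariant factors.

Invariant factors (smallest first, each dividing the next): x, x^2.

Check: the last factor x^2 is the minimal polynomial, and the product x^3 is the characteristic polynomial.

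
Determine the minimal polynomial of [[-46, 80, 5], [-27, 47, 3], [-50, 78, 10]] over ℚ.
m_A(x) = (x - 6)^2(x + 1)

The characteristic polynomial factors as (x - 6)^2(x + 1). The minimal polynomial is ∏(x - λ)^{k_λ} where k_λ is the size of the largest Jordan block at λ.

For λ = -1: rank(A + I) = 2, and the largest Jordan block has size 1 (the smallest k with rank((A + I)^k) = rank((A + I)^(k+1))).
For λ = 6: rank(A - 6I) = 2, and the largest Jordan block has size 2 (the smallest k with rank((A - 6I)^k) = rank((A - 6I)^(k+1))).

So m_A(x) = (x - 6)^2(x + 1).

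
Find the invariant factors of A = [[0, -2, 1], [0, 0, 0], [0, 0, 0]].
The Jordan structure of A has elementary divisors x^2, x. Arranging the block sizes at each eigenvalue in decreasing order and taking row products gives the invariant factors.

Invariant factors (smallest first, each dividing the next): x, x^2.

Check: the last factor x^2 is the minimal polynomial, and the product x^3 is the characteristic polynomial.

x, x^2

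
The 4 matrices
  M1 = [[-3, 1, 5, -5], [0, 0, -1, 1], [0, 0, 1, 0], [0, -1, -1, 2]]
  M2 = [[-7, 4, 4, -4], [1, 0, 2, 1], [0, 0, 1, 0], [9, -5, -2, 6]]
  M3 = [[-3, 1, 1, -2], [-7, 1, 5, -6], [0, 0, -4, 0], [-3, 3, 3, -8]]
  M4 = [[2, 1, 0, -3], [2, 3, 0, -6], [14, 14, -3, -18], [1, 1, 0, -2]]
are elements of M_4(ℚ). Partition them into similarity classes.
2 classes: {M1, M2, M4}, {M3}

Characteristic polynomials: χ_{M1} = (x - 1)^3(x + 3), χ_{M2} = (x - 1)^3(x + 3), χ_{M3} = (x + 2)(x + 4)^3, χ_{M4} = (x - 1)^3(x + 3).

{M1, M2, M4}: invariant factors x - 1, (x - 1)^2(x + 3).

{M3}: invariant factors x + 4, (x + 2)(x + 4)^2.

Matrices are similar if and only if their invariant-factor lists agree; the partition into similarity classes is {M1, M2, M4}, {M3}.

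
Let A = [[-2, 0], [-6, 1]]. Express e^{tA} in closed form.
A has Jordan form J = [[-2, 0], [0, 1]] with A = PJP^{-1}, so e^{tA} = P e^{tJ} P^{-1}.

For a Jordan block J_k(λ), e^{tJ_k(λ)} = e^{λt} · (I + tN + t^2 N^2/2! + ... + t^{k-1} N^{k-1}/(k-1)!) where N is the nilpotent superdiagonal part.

Assembling the blocks and conjugating back gives the entries of e^{tA} as shown above.

e^{tA} = [[e^{-2*t}, 0], [-2*e^{t} + 2*e^{-2*t}, e^{t}]]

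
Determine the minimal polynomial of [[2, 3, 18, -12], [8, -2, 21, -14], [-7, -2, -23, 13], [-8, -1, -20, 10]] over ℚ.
The characteristic polynomial factors as (x + 1)(x + 4)^3. The minimal polynomial is ∏(x - λ)^{k_λ} where k_λ is the size of the largest Jordan block at λ.

For λ = -4: rank(A + 4I) = 3, and the largest Jordan block has size 3 (the smallest k with rank((A + 4I)^k) = rank((A + 4I)^(k+1))).
For λ = -1: rank(A + I) = 3, and the largest Jordan block has size 1 (the smallest k with rank((A + I)^k) = rank((A + I)^(k+1))).

So m_A(x) = (x + 1)(x + 4)^3.

m_A(x) = (x + 1)(x + 4)^3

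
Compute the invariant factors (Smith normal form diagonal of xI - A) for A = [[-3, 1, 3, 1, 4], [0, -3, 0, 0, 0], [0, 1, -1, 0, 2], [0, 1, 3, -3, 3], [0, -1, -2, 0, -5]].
The Jordan structure of A has elementary divisors (x + 3)^3, (x + 3)^2. Arranging the block sizes at each eigenvalue in decreasing order and taking row products gives the invariant factors.

Invariant factors (smallest first, each dividing the next): (x + 3)^2, (x + 3)^3.

Check: the last factor (x + 3)^3 is the minimal polynomial, and the product (x + 3)^5 is the characteristic polynomial.

(x + 3)^2, (x + 3)^3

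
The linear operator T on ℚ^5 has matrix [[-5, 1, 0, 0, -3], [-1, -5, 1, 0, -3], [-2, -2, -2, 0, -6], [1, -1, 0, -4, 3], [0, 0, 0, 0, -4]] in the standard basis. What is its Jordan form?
The characteristic polynomial is det(xI - A) = (x + 4)^5, so the eigenvalues are -4 (algebraic multiplicity 5).

For λ = -4: rank(A + 4I) = 2, rank((A + 4I)^2) = 1, rank((A + 4I)^3) = 0. The eigenspace has dimension 5 - 2 = 3, so there are 3 Jordan blocks; the rank sequence gives block sizes [3, 1, 1].

Assembling the blocks gives the Jordan form J above.

J = [[-4, 1, 0, 0, 0], [0, -4, 1, 0, 0], [0, 0, -4, 0, 0], [0, 0, 0, -4, 0], [0, 0, 0, 0, -4]]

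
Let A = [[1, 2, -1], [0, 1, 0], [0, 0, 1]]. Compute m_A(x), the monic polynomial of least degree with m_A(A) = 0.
The characteristic polynomial factors as (x - 1)^3. The minimal polynomial is ∏(x - λ)^{k_λ} where k_λ is the size of the largest Jordan block at λ.

For λ = 1: rank(A - I) = 1, and the largest Jordan block has size 2 (the smallest k with rank((A - I)^k) = rank((A - I)^(k+1))).

So m_A(x) = (x - 1)^2.

m_A(x) = (x - 1)^2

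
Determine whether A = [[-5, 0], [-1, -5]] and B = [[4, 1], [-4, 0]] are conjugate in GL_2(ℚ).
No.

trace(A) = -10 but trace(B) = 4. The trace is a similarity invariant, so A and B are not similar.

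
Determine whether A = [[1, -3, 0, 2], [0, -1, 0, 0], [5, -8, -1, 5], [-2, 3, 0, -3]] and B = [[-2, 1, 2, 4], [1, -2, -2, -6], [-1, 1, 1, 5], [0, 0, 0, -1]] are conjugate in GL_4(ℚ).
Two matrices over a field are similar if and only if they have the same invariant factors.

Both A and B have characteristic polynomial (x + 1)^4 and minimal polynomial (x + 1)^2. Computing further, both have invariant factors (x + 1)^2, (x + 1)^2. Hence A and B are similar.

Yes.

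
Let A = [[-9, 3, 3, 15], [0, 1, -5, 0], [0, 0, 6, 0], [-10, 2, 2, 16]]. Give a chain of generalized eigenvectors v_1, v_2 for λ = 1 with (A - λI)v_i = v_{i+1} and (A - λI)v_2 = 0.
v_1 = [[0, 1, 0, 0]]^T, v_2 = [[3, 0, 0, 2]]^T

We seek v_1 ∈ ker((A - I)^2) \ ker(A - I), then set v_{i+1} = (A - I) v_i.

One such chain is v_1 = [[0, 1, 0, 0]]^T, v_2 = [[3, 0, 0, 2]]^T. Check: (A - I) v_2 = [[0, 0, 0, 0]]^T = 0.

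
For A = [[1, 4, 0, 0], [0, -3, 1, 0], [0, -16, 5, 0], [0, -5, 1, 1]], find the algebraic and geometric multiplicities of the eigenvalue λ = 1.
The characteristic polynomial is (x - 1)^4, so the factor x - 1 appears with exponent 4: the algebraic multiplicity is 4.

rank(A - I) = 2, so the eigenspace has dimension 4 - 2 = 2: the geometric multiplicity is 2.

Since 2 < 4, A is not diagonalizable.

algebraic multiplicity 4, geometric multiplicity 2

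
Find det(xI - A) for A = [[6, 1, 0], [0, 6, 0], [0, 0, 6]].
χ_A(x) = (x - 6)^3

xI - A = [[x - 6, -1, 0], [0, x - 6, 0], [0, 0, x - 6]].

Expanding det(xI - A) along the first row:
det(xI - A) = + (x - 6)·det([[x - 6, 0], [0, x - 6]]) - (-1)·det([[0, 0], [0, x - 6]]) + (0)·det([[0, x - 6], [0, 0]]).

Evaluating gives χ_A(x) = x^3 - 18x^2 + 108x - 216 = (x - 6)^3.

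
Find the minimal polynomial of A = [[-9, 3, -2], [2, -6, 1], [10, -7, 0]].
The characteristic polynomial factors as (x + 5)^3. The minimal polynomial is ∏(x - λ)^{k_λ} where k_λ is the size of the largest Jordan block at λ.

For λ = -5: rank(A + 5I) = 2, and the largest Jordan block has size 3 (the smallest k with rank((A + 5I)^k) = rank((A + 5I)^(k+1))).

So m_A(x) = (x + 5)^3.

m_A(x) = (x + 5)^3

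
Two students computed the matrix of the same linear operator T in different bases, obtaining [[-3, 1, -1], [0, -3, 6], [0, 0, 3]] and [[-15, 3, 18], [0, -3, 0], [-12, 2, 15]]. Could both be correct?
Two matrices over a field are similar if and only if they have the same invariant factors.

Both A and B have characteristic polynomial (x - 3)(x + 3)^2 and minimal polynomial (x - 3)(x + 3)^2. Computing further, both have invariant factors (x - 3)(x + 3)^2. Hence A and B are similar.

Yes.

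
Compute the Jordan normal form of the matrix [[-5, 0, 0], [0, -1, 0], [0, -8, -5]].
J = [[-5, 0, 0], [0, -5, 0], [0, 0, -1]]

The characteristic polynomial is det(xI - A) = (x + 1)(x + 5)^2, so the eigenvalues are -5 (algebraic multiplicity 2), -1 (algebraic multiplicity 1).

For λ = -5: rank(A + 5I) = 1. The eigenspace has dimension 3 - 1 = 2, so there are 2 Jordan blocks; the rank sequence gives block sizes [1, 1].

For λ = -1: algebraic multiplicity 1 gives one 1×1 block.

Assembling the blocks gives the Jordan form J above.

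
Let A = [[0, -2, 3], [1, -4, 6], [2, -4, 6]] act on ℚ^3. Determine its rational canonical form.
R = [[0, 0, 0], [1, 0, 4], [0, 1, 2]]

The invariant factors of A (the non-unit diagonal entries of the Smith normal form of xI - A over ℚ[x]) are x(x^2 - 2x - 4), each dividing the next. The characteristic polynomial is their product, x(x^2 - 2x - 4).

The rational canonical form is the block-diagonal matrix of companion matrices C(f_i):
R = [[0, 0, 0], [1, 0, 4], [0, 1, 2]].

Note the characteristic polynomial does not split into linear factors over ℚ, so A has no Jordan form over ℚ; the rational canonical form exists over any field.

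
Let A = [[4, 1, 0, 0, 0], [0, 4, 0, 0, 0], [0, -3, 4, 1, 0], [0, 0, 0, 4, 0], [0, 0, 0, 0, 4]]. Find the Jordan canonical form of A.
The characteristic polynomial is det(xI - A) = (x - 4)^5, so the eigenvalues are 4 (algebraic multiplicity 5).

For λ = 4: rank(A - 4I) = 2, rank((A - 4I)^2) = 0. The eigenspace has dimension 5 - 2 = 3, so there are 3 Jordan blocks; the rank sequence gives block sizes [2, 2, 1].

Assembling the blocks gives the Jordan form J above.

J = [[4, 1, 0, 0, 0], [0, 4, 0, 0, 0], [0, 0, 4, 1, 0], [0, 0, 0, 4, 0], [0, 0, 0, 0, 4]]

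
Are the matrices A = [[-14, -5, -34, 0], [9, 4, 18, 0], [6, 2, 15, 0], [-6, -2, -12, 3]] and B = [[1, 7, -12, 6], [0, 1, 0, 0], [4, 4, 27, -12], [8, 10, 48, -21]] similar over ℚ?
Yes.

Two matrices over a field are similar if and only if they have the same invariant factors.

Both A and B have characteristic polynomial (x - 3)^2(x - 1)^2 and minimal polynomial (x - 3)(x - 1)^2. Computing further, both have invariant factors x - 3, (x - 3)(x - 1)^2. Hence A and B are similar.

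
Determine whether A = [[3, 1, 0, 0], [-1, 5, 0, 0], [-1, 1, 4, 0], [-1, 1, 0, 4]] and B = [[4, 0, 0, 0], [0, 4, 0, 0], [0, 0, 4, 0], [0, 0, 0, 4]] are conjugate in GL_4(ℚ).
Both have characteristic polynomial (x - 4)^4, but the minimal polynomial of A is (x - 4)^2 while the minimal polynomial of B is x - 4. The minimal polynomial is a similarity invariant, so A and B are not similar.

No.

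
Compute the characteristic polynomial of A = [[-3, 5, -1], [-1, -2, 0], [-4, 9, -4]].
xI - A = [[x + 3, -5, 1], [1, x + 2, 0], [4, -9, x + 4]].

Expanding det(xI - A) along the first row:
det(xI - A) = + (x + 3)·det([[x + 2, 0], [-9, x + 4]]) - (-5)·det([[1, 0], [4, x + 4]]) + (1)·det([[1, x + 2], [4, -9]]).

Evaluating gives χ_A(x) = x^3 + 9x^2 + 27x + 27 = (x + 3)^3.

χ_A(x) = (x + 3)^3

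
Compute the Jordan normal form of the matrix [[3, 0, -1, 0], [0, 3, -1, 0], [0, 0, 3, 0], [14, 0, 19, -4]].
J = [[-4, 0, 0, 0], [0, 3, 1, 0], [0, 0, 3, 0], [0, 0, 0, 3]]

The characteristic polynomial is det(xI - A) = (x - 3)^3(x + 4), so the eigenvalues are -4 (algebraic multiplicity 1), 3 (algebraic multiplicity 3).

For λ = -4: algebraic multiplicity 1 gives one 1×1 block.

For λ = 3: rank(A - 3I) = 2, rank((A - 3I)^2) = 1. The eigenspace has dimension 4 - 2 = 2, so there are 2 Jordan blocks; the rank sequence gives block sizes [2, 1].

Assembling the blocks gives the Jordan form J above.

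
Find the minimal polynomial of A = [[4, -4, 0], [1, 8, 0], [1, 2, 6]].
The characteristic polynomial factors as (x - 6)^3. The minimal polynomial is ∏(x - λ)^{k_λ} where k_λ is the size of the largest Jordan block at λ.

For λ = 6: rank(A - 6I) = 1, and the largest Jordan block has size 2 (the smallest k with rank((A - 6I)^k) = rank((A - 6I)^(k+1))).

So m_A(x) = (x - 6)^2.

m_A(x) = (x - 6)^2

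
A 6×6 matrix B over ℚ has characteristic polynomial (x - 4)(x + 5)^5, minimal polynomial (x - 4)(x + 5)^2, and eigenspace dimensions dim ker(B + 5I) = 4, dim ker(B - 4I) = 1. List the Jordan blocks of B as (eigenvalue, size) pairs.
λ = -5: algebraic multiplicity 5 (exponent in χ_B), largest block size 2 (exponent in m_B), 4 blocks (geometric multiplicity). These force block sizes [2, 1, 1, 1].
λ = 4: algebraic multiplicity 1 (exponent in χ_B), largest block size 1 (exponent in m_B), 1 block (geometric multiplicity). This forces block sizes [1].

Jordan blocks: (-5, 2), (-5, 1), (-5, 1), (-5, 1), (4, 1)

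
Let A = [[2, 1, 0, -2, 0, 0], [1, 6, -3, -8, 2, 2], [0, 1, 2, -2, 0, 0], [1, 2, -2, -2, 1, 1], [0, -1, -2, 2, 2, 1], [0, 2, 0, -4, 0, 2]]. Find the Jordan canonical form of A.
J = [[2, 1, 0, 0, 0, 0], [0, 2, 1, 0, 0, 0], [0, 0, 2, 0, 0, 0], [0, 0, 0, 2, 1, 0], [0, 0, 0, 0, 2, 1], [0, 0, 0, 0, 0, 2]]

The characteristic polynomial is det(xI - A) = (x - 2)^6, so the eigenvalues are 2 (algebraic multiplicity 6).

For λ = 2: rank(A - 2I) = 4, rank((A - 2I)^2) = 2, rank((A - 2I)^3) = 0. The eigenspace has dimension 6 - 4 = 2, so there are 2 Jordan blocks; the rank sequence gives block sizes [3, 3].

Assembling the blocks gives the Jordan form J above.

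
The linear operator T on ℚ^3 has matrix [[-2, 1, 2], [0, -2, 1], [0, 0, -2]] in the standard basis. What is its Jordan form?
The characteristic polynomial is det(xI - A) = (x + 2)^3, so the eigenvalues are -2 (algebraic multiplicity 3).

For λ = -2: rank(A + 2I) = 2, rank((A + 2I)^2) = 1, rank((A + 2I)^3) = 0. The eigenspace has dimension 3 - 2 = 1, so there is 1 Jordan block; the rank sequence gives block sizes [3].

Assembling the blocks gives the Jordan form J above.

J = [[-2, 1, 0], [0, -2, 1], [0, 0, -2]]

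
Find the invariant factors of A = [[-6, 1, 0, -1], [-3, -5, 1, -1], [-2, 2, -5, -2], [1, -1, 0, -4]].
The Jordan structure of A has elementary divisors (x + 5)^3, (x + 5). Arranging the block sizes at each eigenvalue in decreasing order and taking row products gives the invariant factors.

Invariant factors (smallest first, each dividing the next): x + 5, (x + 5)^3.

Check: the last factor (x + 5)^3 is the minimal polynomial, and the product (x + 5)^4 is the characteristic polynomial.

x + 5, (x + 5)^3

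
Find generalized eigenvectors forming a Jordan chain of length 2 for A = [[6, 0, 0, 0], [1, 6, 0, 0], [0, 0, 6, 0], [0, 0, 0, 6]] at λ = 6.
v_1 = [[1, 2, 2, 0]]^T, v_2 = [[0, 1, 0, 0]]^T

We seek v_1 ∈ ker((A - 6I)^2) \ ker(A - 6I), then set v_{i+1} = (A - 6I) v_i.

One such chain is v_1 = [[1, 2, 2, 0]]^T, v_2 = [[0, 1, 0, 0]]^T. Check: (A - 6I) v_2 = [[0, 0, 0, 0]]^T = 0.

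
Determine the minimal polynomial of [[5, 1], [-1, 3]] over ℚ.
m_A(x) = (x - 4)^2

The characteristic polynomial factors as (x - 4)^2. The minimal polynomial is ∏(x - λ)^{k_λ} where k_λ is the size of the largest Jordan block at λ.

For λ = 4: rank(A - 4I) = 1, and the largest Jordan block has size 2 (the smallest k with rank((A - 4I)^k) = rank((A - 4I)^(k+1))).

So m_A(x) = (x - 4)^2.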